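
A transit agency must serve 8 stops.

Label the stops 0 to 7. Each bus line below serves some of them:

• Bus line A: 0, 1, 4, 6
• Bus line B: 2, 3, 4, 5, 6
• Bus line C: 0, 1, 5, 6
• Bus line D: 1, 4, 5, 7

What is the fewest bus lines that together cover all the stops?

Take {B, C, D}. Their union is {0, 1, 2, 3, 4, 5, 6, 7}, which is all 8 stops.
Only B contains 2, so B is forced; the remaining 3 stops need at least 2 more bus lines (each remaining bus line adds at most 2) — so at least 3 bus lines are needed, and 3 is optimal.

3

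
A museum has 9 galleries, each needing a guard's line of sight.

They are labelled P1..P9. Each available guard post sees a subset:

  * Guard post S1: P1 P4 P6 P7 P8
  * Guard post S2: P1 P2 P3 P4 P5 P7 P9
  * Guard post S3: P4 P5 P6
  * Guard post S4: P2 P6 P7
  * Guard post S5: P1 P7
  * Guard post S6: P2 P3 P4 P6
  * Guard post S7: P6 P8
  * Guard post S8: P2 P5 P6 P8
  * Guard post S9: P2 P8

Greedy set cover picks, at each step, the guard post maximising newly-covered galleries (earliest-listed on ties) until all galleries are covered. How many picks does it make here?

2

Greedy: pick S2 (covers 7 new) → pick S1 (covers 2 new). Total picks: 2.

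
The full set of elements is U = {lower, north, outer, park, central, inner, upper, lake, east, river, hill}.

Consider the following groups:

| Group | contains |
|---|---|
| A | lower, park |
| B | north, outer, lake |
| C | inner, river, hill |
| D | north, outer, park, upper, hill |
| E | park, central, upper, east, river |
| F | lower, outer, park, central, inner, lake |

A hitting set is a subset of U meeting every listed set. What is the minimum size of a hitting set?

Take H = {north, park, river}. Each listed group contains at least one of these, so H is a hitting set of size 3.
The groups A, B, C are pairwise disjoint, so any hitting set needs a separate element for each — at least 3. Hence 3 is optimal.

3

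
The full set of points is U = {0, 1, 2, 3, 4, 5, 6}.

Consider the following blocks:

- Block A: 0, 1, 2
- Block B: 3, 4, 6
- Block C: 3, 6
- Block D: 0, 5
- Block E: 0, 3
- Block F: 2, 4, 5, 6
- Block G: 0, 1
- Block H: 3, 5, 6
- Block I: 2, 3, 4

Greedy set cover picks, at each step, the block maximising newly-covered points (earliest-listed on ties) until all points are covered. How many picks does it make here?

Greedy: pick F (covers 4 new) → pick A (covers 2 new) → pick B (covers 1 new). Total picks: 3.

3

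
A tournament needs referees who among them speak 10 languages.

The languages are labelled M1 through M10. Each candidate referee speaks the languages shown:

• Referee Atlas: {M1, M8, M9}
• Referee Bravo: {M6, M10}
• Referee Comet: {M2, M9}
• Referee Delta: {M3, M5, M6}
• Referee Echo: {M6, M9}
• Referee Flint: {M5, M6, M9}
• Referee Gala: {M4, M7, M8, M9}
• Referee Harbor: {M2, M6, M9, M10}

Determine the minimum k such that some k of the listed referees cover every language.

4

Atlas and Delta and Gala and Harbor together: Atlas ∪ Delta ∪ Gala ∪ Harbor = {M1, M2, M3, M4, M5, M6, M7, M8, M9, M10} — every language is covered.
Only Atlas contains M1, so Atlas is forced; the remaining 7 languages need at least 3 more referees (each remaining referee adds at most 3) — so at least 4 referees are needed, and 4 is optimal.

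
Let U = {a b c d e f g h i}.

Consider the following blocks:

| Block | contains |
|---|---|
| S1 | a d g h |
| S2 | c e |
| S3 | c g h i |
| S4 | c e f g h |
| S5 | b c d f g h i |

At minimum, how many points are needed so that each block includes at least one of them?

The 2 points {c, d} hit every block.
The blocks S1, S2 are pairwise disjoint, so any hitting set needs a separate point for each — at least 2. Hence 2 is optimal.

2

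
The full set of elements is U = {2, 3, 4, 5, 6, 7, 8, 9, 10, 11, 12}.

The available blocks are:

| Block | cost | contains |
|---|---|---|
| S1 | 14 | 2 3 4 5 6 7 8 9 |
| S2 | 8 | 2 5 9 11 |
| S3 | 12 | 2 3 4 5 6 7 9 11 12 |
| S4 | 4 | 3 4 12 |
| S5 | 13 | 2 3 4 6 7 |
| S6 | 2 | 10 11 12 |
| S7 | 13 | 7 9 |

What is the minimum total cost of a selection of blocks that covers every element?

S1, S6 together cover every element (S1 ∪ S6 = {2, 3, 4, 5, 6, 7, 8, 9, 10, 11, 12}); total cost 14 + 2 = 16.
The greedy pick S6, S3, S1 costs 28; no covering selection beats 16.

16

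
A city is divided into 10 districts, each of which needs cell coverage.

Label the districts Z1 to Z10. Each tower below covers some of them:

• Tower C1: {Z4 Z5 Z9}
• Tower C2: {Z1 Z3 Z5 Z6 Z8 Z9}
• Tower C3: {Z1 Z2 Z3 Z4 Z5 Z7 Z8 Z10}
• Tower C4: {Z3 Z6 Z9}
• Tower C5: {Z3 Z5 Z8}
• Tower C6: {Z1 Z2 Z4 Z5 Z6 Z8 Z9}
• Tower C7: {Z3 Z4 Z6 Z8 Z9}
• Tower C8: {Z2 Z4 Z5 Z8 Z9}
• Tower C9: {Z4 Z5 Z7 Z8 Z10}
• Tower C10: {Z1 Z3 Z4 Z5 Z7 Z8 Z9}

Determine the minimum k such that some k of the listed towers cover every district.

C3 and C7 together: C3 ∪ C7 = {Z1, Z2, Z3, Z4, Z5, Z6, Z7, Z8, Z9, Z10} — every district is covered.
No single tower has all 10 districts (the largest, C3, has 8), so 2 is optimal.

2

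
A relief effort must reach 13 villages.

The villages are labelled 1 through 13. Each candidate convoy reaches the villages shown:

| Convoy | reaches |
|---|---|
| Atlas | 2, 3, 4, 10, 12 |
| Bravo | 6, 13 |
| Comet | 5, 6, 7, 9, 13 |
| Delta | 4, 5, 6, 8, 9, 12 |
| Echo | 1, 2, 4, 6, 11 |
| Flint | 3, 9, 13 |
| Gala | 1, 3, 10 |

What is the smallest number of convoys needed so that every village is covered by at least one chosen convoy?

4

Atlas and Comet and Delta and Echo together: Atlas ∪ Comet ∪ Delta ∪ Echo = {1, 2, 3, 4, 5, 6, 7, 8, 9, 10, 11, 12, 13} — every village is covered.
Only Delta contains 8, so Delta is forced; the remaining 7 villages need at least 3 more convoys (each remaining convoy adds at most 3) — so at least 4 convoys are needed, and 4 is optimal.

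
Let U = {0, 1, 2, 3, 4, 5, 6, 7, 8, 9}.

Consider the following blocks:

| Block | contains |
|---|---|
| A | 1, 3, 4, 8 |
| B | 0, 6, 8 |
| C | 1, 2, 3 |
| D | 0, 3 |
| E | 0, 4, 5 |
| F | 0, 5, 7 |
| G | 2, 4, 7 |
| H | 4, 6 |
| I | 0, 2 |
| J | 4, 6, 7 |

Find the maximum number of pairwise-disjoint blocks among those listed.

3

C, F, H are pairwise disjoint (C={1,2,3}; F={0,5,7}; H={4,6}).
Every remaining block overlaps one of these, and no 4 of the listed blocks are pairwise disjoint, so 3 is the maximum.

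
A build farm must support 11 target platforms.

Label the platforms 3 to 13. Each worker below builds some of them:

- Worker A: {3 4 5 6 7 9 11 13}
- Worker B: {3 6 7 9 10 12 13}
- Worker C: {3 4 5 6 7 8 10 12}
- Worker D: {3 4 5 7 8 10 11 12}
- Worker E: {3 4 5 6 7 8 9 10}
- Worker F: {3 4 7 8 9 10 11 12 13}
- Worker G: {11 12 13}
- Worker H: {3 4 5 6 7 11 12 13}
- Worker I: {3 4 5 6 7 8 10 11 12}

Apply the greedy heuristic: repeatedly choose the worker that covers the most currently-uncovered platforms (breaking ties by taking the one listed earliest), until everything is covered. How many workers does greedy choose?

2

Greedy: pick F (covers 9 new) → pick A (covers 2 new). Total picks: 2.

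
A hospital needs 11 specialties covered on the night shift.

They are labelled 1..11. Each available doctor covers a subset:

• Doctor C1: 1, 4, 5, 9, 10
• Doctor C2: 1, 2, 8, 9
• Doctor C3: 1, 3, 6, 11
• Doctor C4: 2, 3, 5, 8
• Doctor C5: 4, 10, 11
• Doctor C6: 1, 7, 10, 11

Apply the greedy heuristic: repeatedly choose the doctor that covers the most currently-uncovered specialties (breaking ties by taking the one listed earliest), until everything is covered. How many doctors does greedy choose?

Greedy: pick C1 (covers 5 new) → pick C3 (covers 3 new) → pick C2 (covers 2 new) → pick C6 (covers 1 new). Total picks: 4.

4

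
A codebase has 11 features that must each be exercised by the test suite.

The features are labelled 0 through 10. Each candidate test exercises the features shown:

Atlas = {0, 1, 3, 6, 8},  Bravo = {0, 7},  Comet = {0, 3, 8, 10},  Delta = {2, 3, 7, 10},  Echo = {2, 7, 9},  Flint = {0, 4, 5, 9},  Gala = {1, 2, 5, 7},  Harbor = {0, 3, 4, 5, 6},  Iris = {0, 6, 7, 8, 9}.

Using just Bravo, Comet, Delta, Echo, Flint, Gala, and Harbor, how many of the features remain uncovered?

Union of Bravo, Comet, Delta, Echo, Flint, Gala, Harbor = {0, 1, 2, 3, 4, 5, 6, 7, 8, 9, 10} — that's every feature, so 0 are uncovered.

0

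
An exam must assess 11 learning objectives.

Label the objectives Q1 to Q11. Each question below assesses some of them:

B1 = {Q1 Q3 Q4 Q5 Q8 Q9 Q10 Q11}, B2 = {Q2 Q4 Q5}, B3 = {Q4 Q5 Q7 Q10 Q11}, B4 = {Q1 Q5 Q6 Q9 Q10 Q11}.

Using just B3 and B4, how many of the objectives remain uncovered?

Union of B3, B4 = {Q1, Q4, Q5, Q6, Q7, Q9, Q10, Q11}.
Not covered: Q2, Q3, Q8 — 3 objectives.

3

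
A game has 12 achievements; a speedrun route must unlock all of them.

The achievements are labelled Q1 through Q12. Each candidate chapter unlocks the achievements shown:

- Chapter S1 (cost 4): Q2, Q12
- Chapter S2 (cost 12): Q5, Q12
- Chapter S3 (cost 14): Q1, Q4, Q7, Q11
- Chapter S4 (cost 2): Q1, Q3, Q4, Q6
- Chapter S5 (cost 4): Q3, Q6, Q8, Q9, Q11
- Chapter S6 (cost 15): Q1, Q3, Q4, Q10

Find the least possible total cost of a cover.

S1, S2, S3, S5, S6 together cover every achievement (S1 ∪ S2 ∪ S3 ∪ S5 ∪ S6 = {Q1, Q2, Q3, Q4, Q5, Q6, Q7, Q8, Q9, Q10, Q11, Q12}); total cost 4 + 12 + 14 + 4 + 15 = 49.
The greedy pick S4, S5, S1, S2, S3, S6 costs 51; no covering selection beats 49.

49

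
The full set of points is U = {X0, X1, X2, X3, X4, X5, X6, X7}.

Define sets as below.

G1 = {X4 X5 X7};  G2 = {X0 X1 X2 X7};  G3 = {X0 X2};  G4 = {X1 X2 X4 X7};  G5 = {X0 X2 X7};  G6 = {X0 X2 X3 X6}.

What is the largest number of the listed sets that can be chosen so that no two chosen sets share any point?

G1, G3 are pairwise disjoint (G1={X4,X5,X7}; G3={X0,X2}).
Every remaining set overlaps one of these, and no 3 of the listed sets are pairwise disjoint, so 2 is the maximum.

2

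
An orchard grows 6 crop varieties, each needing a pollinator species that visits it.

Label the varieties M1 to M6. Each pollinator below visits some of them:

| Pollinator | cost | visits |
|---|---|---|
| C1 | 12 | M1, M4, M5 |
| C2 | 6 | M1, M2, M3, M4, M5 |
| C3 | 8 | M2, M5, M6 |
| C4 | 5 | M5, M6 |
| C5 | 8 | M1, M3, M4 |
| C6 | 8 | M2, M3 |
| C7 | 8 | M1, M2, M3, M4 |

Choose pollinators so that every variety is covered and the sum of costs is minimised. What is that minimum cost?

C2, C4 together cover every variety (C2 ∪ C4 = {M1, M2, M3, M4, M5, M6}); total cost 6 + 5 = 11.
No covering selection has total cost below 11.

11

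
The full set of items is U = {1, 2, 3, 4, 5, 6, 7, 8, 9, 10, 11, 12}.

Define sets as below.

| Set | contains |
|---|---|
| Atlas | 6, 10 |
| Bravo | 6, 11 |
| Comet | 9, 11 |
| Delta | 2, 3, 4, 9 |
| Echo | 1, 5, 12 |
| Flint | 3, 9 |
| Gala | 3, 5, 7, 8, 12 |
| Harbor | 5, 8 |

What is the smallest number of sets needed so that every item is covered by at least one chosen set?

Atlas and Comet and Delta and Echo and Gala together: Atlas ∪ Comet ∪ Delta ∪ Echo ∪ Gala = {1, 2, 3, 4, 5, 6, 7, 8, 9, 10, 11, 12} — every item is covered.
No 4 of the 8 sets cover everything (all 70 combinations miss at least one item), so 5 is optimal.

5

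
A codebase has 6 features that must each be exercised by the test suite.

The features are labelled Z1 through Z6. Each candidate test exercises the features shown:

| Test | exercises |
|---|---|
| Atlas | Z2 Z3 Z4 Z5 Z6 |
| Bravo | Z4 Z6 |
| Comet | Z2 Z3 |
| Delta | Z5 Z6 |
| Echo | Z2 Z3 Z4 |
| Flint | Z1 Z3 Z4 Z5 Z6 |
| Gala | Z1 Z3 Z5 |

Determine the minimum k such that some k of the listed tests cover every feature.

Atlas and Flint together: Atlas ∪ Flint = {Z1, Z2, Z3, Z4, Z5, Z6} — every feature is covered.
No single test has all 6 features (the largest, Atlas, has 5), so 2 is optimal.

2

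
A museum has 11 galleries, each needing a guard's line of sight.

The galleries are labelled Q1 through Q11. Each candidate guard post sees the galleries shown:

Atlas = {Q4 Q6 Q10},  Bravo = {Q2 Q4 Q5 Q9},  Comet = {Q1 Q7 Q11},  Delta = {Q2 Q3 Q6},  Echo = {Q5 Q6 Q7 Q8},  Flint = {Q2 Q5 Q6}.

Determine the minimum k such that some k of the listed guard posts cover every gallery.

5

Atlas and Bravo and Comet and Delta and Echo together: Atlas ∪ Bravo ∪ Comet ∪ Delta ∪ Echo = {Q1, Q2, Q3, Q4, Q5, Q6, Q7, Q8, Q9, Q10, Q11} — every gallery is covered.
No 4 of the 6 guard posts cover everything (all 15 combinations miss at least one gallery), so 5 is optimal.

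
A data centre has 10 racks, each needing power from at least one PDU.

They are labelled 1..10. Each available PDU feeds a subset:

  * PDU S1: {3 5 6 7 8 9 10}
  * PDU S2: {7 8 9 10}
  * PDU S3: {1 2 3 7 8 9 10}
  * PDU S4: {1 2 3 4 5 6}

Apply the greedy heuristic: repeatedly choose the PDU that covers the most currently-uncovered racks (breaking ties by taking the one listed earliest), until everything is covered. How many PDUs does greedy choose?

Greedy: pick S1 (covers 7 new) → pick S4 (covers 3 new). Total picks: 2.

2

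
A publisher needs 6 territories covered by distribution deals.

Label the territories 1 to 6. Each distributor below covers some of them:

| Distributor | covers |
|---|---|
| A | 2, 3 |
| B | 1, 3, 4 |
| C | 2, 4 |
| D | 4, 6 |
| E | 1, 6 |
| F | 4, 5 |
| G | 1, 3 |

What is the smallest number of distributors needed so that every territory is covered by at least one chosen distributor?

A and E and F together: A ∪ E ∪ F = {1, 2, 3, 4, 5, 6} — every territory is covered.
Only F contains 5, so F is forced; the remaining 4 territories need at least 2 more distributors (each remaining distributor adds at most 2) — so at least 3 distributors are needed, and 3 is optimal.

3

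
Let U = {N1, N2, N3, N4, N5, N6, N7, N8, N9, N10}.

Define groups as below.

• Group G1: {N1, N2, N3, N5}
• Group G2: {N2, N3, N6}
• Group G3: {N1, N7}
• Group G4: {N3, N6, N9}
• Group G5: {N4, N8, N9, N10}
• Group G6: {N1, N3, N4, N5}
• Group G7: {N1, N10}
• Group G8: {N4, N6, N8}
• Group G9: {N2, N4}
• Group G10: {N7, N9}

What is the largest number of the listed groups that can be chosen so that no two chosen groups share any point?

G7, G9, G10 are pairwise disjoint (G7={N1,N10}; G9={N2,N4}; G10={N7,N9}).
Every remaining group overlaps one of these, and no 4 of the listed groups are pairwise disjoint, so 3 is the maximum.

3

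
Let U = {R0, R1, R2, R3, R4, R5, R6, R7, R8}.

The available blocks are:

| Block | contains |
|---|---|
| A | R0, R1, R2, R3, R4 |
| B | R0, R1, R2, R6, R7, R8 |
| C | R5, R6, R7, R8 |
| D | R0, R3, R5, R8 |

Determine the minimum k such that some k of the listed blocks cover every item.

2

A and C cover everything between them: the union {R0, R1, R2, R3, R4, R5, R6, R7, R8} is all of U.
No single block has all 9 items (the largest, B, has 6), so 2 is optimal.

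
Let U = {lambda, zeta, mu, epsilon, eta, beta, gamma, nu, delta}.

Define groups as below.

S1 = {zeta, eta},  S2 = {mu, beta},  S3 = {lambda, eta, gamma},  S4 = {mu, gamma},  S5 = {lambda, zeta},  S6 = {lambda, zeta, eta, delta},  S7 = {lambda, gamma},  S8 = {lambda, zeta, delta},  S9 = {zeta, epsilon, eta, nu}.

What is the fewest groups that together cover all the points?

4

Take {S2, S7, S8, S9}. Their union is {lambda, zeta, mu, epsilon, eta, beta, gamma, nu, delta}, which is all 9 points.
Only S9 contains epsilon, so S9 is forced; the remaining 5 points need at least 3 more groups (each remaining group adds at most 2) — so at least 4 groups are needed, and 4 is optimal.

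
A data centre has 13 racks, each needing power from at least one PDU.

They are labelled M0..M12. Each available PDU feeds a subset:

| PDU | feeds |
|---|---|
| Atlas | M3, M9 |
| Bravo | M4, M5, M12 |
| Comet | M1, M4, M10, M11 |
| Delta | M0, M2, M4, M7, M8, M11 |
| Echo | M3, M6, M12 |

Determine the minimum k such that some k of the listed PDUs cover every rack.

Take {Atlas, Bravo, Comet, Delta, Echo}. Their union is {M0, M1, M2, M3, M4, M5, M6, M7, M8, M9, M10, M11, M12}, which is all 13 racks.
No 4 of the 5 PDUs cover everything (all 5 combinations miss at least one rack), so 5 is optimal.

5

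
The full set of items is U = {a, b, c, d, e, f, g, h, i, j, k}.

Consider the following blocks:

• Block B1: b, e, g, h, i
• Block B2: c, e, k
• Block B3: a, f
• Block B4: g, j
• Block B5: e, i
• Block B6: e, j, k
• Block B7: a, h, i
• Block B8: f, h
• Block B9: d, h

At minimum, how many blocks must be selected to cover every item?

5

B1, B2, B3, B4, and B9 cover everything between them: the union {a, b, c, d, e, f, g, h, i, j, k} is all of U.
No 4 of the 9 blocks cover everything (all 126 combinations miss at least one item), so 5 is optimal.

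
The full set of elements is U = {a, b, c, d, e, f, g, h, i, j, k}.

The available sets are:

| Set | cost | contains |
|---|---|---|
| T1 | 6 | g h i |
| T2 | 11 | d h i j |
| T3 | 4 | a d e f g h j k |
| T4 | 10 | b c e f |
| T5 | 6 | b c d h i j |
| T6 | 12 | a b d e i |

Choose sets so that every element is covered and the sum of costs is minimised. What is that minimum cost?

T3, T5 together cover every element (T3 ∪ T5 = {a, b, c, d, e, f, g, h, i, j, k}); total cost 4 + 6 = 10.
No covering selection has total cost below 10.

10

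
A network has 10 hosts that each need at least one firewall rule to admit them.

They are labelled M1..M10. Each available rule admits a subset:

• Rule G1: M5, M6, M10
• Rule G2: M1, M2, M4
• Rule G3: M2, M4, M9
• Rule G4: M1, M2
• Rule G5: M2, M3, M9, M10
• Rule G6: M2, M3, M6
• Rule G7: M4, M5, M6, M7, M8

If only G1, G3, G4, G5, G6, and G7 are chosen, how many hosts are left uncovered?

0

Union of G1, G3, G4, G5, G6, G7 = {M1, M2, M3, M4, M5, M6, M7, M8, M9, M10} — that's every host, so 0 are uncovered.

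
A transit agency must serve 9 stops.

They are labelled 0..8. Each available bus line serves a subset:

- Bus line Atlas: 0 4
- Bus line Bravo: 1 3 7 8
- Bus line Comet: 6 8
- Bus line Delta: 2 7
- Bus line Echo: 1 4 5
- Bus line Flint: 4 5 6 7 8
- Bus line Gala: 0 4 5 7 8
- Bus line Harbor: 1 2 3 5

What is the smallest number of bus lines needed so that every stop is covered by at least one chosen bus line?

Take {Atlas, Flint, Harbor}. Their union is {0, 1, 2, 3, 4, 5, 6, 7, 8}, which is all 9 stops.
No 2 of the 8 bus lines cover everything (all 28 combinations miss at least one stop), so 3 is optimal.

3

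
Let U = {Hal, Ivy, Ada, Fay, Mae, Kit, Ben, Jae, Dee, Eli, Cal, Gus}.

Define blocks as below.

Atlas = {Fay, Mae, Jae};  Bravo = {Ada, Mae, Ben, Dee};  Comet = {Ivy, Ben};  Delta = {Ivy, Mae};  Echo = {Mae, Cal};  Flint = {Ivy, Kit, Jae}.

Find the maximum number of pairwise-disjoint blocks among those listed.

2

Bravo, Flint are pairwise disjoint (Bravo={Ada,Mae,Ben,Dee}; Flint={Ivy,Kit,Jae}).
Every remaining block overlaps one of these, and no 3 of the listed blocks are pairwise disjoint, so 2 is the maximum.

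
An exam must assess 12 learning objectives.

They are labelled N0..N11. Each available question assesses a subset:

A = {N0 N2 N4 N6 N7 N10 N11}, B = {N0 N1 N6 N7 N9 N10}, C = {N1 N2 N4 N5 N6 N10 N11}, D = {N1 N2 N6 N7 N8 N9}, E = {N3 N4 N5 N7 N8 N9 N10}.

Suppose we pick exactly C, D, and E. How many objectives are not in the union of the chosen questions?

Union of C, D, E = {N1, N2, N3, N4, N5, N6, N7, N8, N9, N10, N11}.
Not covered: N0 — 1 objective.

1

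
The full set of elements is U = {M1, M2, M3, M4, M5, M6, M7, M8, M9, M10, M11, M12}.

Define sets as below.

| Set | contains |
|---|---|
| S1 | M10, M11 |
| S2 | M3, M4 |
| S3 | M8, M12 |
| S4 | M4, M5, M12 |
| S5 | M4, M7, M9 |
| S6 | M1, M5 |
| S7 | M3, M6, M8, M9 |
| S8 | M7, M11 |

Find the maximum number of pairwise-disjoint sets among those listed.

S1, S3, S5, S6 are pairwise disjoint (S1={M10,M11}; S3={M8,M12}; S5={M4,M7,M9}; S6={M1,M5}).
Every remaining set overlaps one of these, and no 5 of the listed sets are pairwise disjoint, so 4 is the maximum.

4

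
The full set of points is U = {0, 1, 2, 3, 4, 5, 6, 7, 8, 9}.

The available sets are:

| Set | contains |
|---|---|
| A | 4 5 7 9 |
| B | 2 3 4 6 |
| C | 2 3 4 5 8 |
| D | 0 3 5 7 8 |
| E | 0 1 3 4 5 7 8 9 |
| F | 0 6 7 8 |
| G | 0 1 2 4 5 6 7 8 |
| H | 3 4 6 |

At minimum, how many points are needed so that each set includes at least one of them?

2

Take T = {3, 7}. Each listed set contains at least one of these, so T is a hitting set of size 2.
No single point lies in every set, so at least 2 are needed and 2 is optimal.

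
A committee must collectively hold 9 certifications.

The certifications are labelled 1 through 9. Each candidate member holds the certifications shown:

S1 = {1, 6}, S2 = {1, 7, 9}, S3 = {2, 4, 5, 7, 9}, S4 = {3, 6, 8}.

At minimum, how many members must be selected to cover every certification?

Take {S1, S3, S4}. Their union is {1, 2, 3, 4, 5, 6, 7, 8, 9}, which is all 9 certifications.
Only S3 contains 2, so S3 is forced; the remaining 4 certifications need at least 2 more members (each remaining member adds at most 3) — so at least 3 members are needed, and 3 is optimal.

3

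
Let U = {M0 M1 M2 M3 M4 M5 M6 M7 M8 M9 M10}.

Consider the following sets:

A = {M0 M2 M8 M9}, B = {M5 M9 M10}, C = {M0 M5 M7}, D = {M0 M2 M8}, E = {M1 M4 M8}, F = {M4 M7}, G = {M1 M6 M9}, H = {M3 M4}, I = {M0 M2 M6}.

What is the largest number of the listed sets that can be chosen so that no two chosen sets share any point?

3

B, D, H are pairwise disjoint (B={M5,M9,M10}; D={M0,M2,M8}; H={M3,M4}).
Every remaining set overlaps one of these, and no 4 of the listed sets are pairwise disjoint, so 3 is the maximum.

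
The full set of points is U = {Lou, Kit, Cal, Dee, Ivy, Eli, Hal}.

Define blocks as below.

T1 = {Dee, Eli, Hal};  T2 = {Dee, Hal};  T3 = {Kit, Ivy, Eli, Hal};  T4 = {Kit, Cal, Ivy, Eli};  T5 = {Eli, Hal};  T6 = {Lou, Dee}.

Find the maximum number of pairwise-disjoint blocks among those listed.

2

T3, T6 are pairwise disjoint (T3={Kit,Ivy,Eli,Hal}; T6={Lou,Dee}).
Every remaining block overlaps one of these, and no 3 of the listed blocks are pairwise disjoint, so 2 is the maximum.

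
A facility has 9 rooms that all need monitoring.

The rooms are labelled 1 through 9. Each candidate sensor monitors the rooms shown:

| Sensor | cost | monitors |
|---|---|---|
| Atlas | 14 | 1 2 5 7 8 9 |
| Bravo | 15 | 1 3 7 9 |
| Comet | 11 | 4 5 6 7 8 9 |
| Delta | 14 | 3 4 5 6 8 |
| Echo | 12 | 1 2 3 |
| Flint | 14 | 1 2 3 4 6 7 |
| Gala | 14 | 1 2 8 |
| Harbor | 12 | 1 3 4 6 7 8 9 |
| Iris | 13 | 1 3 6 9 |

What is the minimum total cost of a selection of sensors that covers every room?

Comet, Echo together cover every room (Comet ∪ Echo = {1, 2, 3, 4, 5, 6, 7, 8, 9}); total cost 11 + 12 = 23.
The greedy pick Harbor, Atlas costs 26; no covering selection beats 23.

23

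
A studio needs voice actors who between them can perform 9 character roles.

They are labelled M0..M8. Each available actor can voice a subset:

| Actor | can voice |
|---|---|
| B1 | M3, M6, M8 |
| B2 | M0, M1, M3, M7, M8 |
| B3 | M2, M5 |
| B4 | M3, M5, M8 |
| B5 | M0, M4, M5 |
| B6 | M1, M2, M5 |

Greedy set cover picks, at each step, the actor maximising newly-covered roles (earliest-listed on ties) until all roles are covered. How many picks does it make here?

Greedy: pick B2 (covers 5 new) → pick B3 (covers 2 new) → pick B1 (covers 1 new) → pick B5 (covers 1 new). Total picks: 4.

4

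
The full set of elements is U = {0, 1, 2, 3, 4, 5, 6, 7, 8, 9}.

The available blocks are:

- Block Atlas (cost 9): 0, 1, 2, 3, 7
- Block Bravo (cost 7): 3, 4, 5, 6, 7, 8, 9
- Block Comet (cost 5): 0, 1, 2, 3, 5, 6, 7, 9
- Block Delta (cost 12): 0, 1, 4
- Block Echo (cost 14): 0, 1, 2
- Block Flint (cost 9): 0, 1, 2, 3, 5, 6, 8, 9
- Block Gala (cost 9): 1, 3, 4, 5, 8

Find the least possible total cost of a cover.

12

Bravo, Comet together cover every element (Bravo ∪ Comet = {0, 1, 2, 3, 4, 5, 6, 7, 8, 9}); total cost 7 + 5 = 12.
No covering selection has total cost below 12.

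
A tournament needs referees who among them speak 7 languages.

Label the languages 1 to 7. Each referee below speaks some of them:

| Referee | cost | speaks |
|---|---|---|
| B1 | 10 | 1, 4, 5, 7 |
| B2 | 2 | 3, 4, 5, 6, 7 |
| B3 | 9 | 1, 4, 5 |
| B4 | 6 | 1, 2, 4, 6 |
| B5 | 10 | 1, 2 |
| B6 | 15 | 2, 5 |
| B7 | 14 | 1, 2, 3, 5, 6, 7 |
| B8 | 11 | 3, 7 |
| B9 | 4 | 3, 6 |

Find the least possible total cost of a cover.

B2, B4 together cover every language (B2 ∪ B4 = {1, 2, 3, 4, 5, 6, 7}); total cost 2 + 6 = 8.
No covering selection has total cost below 8.

8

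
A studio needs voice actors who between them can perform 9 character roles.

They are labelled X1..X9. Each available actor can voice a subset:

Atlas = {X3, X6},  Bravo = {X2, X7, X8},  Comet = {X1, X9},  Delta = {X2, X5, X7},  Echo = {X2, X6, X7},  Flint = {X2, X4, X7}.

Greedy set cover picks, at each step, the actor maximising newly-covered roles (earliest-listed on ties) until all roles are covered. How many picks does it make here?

5

Greedy: pick Bravo (covers 3 new) → pick Atlas (covers 2 new) → pick Comet (covers 2 new) → pick Delta (covers 1 new) → pick Flint (covers 1 new). Total picks: 5.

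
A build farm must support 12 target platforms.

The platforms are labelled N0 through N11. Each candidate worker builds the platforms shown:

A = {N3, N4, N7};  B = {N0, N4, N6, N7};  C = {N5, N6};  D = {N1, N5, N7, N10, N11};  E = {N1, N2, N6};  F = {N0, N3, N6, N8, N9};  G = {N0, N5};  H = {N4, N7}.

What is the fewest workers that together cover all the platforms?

Take {B, D, E, F}. Their union is {N0, N1, N2, N3, N4, N5, N6, N7, N8, N9, N10, N11}, which is all 12 platforms.
Only E contains N2, so E is forced; the remaining 9 platforms need at least 3 more workers (each remaining worker adds at most 4) — so at least 4 workers are needed, and 4 is optimal.

4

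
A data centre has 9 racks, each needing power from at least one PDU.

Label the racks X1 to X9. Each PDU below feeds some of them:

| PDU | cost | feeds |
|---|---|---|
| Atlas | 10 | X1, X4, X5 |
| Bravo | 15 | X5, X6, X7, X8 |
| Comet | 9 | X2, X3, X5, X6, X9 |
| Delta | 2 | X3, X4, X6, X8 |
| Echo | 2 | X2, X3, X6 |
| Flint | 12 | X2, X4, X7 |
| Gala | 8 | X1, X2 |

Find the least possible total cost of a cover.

31

Comet, Delta, Flint, Gala together cover every rack (Comet ∪ Delta ∪ Flint ∪ Gala = {X1, X2, X3, X4, X5, X6, X7, X8, X9}); total cost 9 + 2 + 12 + 8 = 31.
The greedy pick Delta, Echo, Comet, Gala, Flint costs 33; no covering selection beats 31.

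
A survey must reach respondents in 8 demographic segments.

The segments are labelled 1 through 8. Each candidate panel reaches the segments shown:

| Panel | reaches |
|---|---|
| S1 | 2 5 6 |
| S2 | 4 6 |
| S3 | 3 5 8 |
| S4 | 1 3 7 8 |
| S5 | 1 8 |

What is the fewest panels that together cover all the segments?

S1 and S2 and S4 together: S1 ∪ S2 ∪ S4 = {1, 2, 3, 4, 5, 6, 7, 8} — every segment is covered.
Only S1 contains 2, so S1 is forced; the remaining 5 segments need at least 2 more panels (each remaining panel adds at most 4) — so at least 3 panels are needed, and 3 is optimal.

3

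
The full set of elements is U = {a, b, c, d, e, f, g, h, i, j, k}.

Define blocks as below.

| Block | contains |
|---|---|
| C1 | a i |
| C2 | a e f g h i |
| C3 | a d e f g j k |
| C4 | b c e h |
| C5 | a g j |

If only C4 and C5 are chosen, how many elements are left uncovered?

4

Union of C4, C5 = {a, b, c, e, g, h, j}.
Not covered: d, f, i, k — 4 elements.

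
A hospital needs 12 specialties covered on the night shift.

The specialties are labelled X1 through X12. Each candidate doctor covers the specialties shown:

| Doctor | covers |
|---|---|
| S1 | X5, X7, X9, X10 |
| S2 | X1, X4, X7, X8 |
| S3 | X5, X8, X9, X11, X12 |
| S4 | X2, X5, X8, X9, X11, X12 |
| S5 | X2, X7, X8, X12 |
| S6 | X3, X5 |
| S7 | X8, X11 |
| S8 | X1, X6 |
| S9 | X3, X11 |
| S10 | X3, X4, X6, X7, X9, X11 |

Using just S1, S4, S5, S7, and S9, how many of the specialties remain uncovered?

Union of S1, S4, S5, S7, S9 = {X2, X3, X5, X7, X8, X9, X10, X11, X12}.
Not covered: X1, X4, X6 — 3 specialties.

3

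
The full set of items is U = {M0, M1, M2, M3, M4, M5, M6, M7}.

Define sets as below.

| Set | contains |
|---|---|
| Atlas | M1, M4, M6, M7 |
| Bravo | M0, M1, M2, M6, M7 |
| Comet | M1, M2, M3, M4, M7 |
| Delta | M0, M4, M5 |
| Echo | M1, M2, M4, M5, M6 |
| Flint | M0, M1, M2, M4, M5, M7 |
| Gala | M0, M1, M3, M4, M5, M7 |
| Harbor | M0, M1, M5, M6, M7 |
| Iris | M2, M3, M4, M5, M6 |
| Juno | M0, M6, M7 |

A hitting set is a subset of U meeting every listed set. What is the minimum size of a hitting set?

2

The 2 items {M4, M7} hit every set.
No single item lies in every set, so at least 2 are needed and 2 is optimal.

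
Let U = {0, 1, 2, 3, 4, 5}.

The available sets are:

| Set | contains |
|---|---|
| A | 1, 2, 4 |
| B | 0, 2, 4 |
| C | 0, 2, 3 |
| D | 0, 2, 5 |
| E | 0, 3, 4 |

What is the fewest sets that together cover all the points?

A, C, and D cover everything between them: the union {0, 1, 2, 3, 4, 5} is all of U.
Only A contains 1, so A is forced; the remaining 3 points need at least 2 more sets (each remaining set adds at most 2) — so at least 3 sets are needed, and 3 is optimal.

3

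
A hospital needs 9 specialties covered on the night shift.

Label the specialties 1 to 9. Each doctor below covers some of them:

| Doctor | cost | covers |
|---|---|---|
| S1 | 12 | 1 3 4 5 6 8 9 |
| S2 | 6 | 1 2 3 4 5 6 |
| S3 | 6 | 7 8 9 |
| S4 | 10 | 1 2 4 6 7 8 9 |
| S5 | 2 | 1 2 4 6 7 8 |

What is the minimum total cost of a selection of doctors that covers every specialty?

S2, S3 together cover every specialty (S2 ∪ S3 = {1, 2, 3, 4, 5, 6, 7, 8, 9}); total cost 6 + 6 = 12.
The greedy pick S5, S2, S3 costs 14; no covering selection beats 12.

12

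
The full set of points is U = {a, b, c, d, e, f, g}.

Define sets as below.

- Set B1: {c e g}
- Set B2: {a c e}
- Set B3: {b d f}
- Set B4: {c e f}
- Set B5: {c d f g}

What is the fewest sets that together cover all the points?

B1, B2, and B3 cover everything between them: the union {a, b, c, d, e, f, g} is all of U.
Only B2 contains a, so B2 is forced; the remaining 4 points need at least 2 more sets (each remaining set adds at most 3) — so at least 3 sets are needed, and 3 is optimal.

3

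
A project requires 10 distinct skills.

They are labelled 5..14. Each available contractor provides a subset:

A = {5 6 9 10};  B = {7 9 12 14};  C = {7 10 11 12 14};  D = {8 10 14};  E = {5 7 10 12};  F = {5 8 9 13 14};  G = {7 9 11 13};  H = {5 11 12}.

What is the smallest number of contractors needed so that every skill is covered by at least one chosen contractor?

3

A and C and F together: A ∪ C ∪ F = {5, 6, 7, 8, 9, 10, 11, 12, 13, 14} — every skill is covered.
Only A contains 6, so A is forced; the remaining 6 skills need at least 2 more contractors (each remaining contractor adds at most 4) — so at least 3 contractors are needed, and 3 is optimal.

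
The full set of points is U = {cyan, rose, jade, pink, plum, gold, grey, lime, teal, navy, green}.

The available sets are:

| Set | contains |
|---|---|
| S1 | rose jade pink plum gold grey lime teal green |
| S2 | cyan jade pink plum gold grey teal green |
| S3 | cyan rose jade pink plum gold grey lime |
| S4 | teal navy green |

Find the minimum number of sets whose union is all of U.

S3 and S4 cover everything between them: the union {cyan, rose, jade, pink, plum, gold, grey, lime, teal, navy, green} is all of U.
No single set has all 11 points (the largest, S1, has 9), so 2 is optimal.

2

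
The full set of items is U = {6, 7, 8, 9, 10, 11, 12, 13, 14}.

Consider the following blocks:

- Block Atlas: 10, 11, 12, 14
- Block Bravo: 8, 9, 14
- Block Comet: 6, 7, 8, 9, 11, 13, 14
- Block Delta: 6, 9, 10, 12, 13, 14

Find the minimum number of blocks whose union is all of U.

2

Take {Comet, Delta}. Their union is {6, 7, 8, 9, 10, 11, 12, 13, 14}, which is all 9 items.
No single block has all 9 items (the largest, Comet, has 7), so 2 is optimal.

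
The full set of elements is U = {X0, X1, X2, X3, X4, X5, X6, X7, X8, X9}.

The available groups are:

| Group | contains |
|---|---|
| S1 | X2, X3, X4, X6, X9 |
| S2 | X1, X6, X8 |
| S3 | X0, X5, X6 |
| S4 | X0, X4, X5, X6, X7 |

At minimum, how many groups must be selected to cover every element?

S1 and S2 and S4 together: S1 ∪ S2 ∪ S4 = {X0, X1, X2, X3, X4, X5, X6, X7, X8, X9} — every element is covered.
Only S2 contains X1, so S2 is forced; the remaining 7 elements need at least 2 more groups (each remaining group adds at most 4) — so at least 3 groups are needed, and 3 is optimal.

3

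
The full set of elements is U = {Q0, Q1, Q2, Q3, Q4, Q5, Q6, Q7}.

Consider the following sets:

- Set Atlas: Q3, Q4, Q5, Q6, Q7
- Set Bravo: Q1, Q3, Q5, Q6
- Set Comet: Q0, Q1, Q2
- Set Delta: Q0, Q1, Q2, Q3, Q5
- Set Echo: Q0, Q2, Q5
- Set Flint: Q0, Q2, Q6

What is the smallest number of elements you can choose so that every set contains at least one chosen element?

2

Take H = {Q2, Q6}. Each listed set contains at least one of these, so H is a hitting set of size 2.
The sets Atlas, Comet are pairwise disjoint, so any hitting set needs a separate element for each — at least 2. Hence 2 is optimal.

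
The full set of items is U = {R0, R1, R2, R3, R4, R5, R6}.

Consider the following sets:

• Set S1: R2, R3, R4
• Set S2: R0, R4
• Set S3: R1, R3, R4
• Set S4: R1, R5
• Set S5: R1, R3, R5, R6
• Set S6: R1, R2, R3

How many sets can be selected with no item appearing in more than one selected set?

2

S2, S6 are pairwise disjoint (S2={R0,R4}; S6={R1,R2,R3}).
Every remaining set overlaps one of these, and no 3 of the listed sets are pairwise disjoint, so 2 is the maximum.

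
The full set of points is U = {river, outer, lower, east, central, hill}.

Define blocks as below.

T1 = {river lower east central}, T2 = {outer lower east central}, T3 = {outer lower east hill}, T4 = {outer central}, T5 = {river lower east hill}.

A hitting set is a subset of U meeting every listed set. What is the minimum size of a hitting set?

The 2 points {outer, lower} hit every block.
The blocks T4, T5 are pairwise disjoint, so any hitting set needs a separate point for each — at least 2. Hence 2 is optimal.

2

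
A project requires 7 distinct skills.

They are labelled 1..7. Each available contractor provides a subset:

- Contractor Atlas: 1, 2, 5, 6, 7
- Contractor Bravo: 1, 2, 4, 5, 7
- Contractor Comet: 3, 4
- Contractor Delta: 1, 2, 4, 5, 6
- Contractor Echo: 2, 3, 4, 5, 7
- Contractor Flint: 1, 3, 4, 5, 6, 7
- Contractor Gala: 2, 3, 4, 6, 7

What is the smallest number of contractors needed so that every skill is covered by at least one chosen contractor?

Take {Flint, Gala}. Their union is {1, 2, 3, 4, 5, 6, 7}, which is all 7 skills.
No single contractor has all 7 skills (the largest, Flint, has 6), so 2 is optimal.

2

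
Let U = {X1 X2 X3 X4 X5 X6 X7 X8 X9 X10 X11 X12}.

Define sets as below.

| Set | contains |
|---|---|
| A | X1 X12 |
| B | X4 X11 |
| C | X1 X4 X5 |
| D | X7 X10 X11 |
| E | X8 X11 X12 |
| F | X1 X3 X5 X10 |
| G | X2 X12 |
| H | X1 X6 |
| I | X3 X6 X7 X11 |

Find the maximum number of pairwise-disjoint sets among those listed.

B, F, G are pairwise disjoint (B={X4,X11}; F={X1,X3,X5,X10}; G={X2,X12}).
Every remaining set overlaps one of these, and no 4 of the listed sets are pairwise disjoint, so 3 is the maximum.

3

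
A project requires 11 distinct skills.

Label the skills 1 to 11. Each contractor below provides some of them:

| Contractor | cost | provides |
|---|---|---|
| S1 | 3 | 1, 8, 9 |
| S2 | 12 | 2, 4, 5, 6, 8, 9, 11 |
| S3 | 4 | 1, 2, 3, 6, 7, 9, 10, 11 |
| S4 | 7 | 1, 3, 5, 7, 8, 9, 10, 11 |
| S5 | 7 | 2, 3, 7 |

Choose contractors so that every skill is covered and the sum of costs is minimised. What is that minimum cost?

S2, S3 together cover every skill (S2 ∪ S3 = {1, 2, 3, 4, 5, 6, 7, 8, 9, 10, 11}); total cost 12 + 4 = 16.
The greedy pick S3, S1, S2 costs 19; no covering selection beats 16.

16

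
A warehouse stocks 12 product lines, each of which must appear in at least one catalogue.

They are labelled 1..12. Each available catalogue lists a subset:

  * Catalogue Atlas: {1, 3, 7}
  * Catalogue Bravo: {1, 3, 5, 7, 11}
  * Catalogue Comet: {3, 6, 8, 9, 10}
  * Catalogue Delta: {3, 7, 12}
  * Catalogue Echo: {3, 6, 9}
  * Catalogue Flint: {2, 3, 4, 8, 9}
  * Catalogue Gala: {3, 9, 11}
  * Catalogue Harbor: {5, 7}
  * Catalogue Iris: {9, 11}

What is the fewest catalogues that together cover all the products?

4

Bravo and Comet and Delta and Flint together: Bravo ∪ Comet ∪ Delta ∪ Flint = {1, 2, 3, 4, 5, 6, 7, 8, 9, 10, 11, 12} — every product is covered.
Only Delta contains 12, so Delta is forced; the remaining 9 products need at least 3 more catalogues (each remaining catalogue adds at most 4) — so at least 4 catalogues are needed, and 4 is optimal.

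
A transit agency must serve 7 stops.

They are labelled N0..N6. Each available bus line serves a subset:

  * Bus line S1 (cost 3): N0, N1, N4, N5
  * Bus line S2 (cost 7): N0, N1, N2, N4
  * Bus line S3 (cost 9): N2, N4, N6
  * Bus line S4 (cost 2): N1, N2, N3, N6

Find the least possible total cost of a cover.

S1, S4 together cover every stop (S1 ∪ S4 = {N0, N1, N2, N3, N4, N5, N6}); total cost 3 + 2 = 5.
No covering selection has total cost below 5.

5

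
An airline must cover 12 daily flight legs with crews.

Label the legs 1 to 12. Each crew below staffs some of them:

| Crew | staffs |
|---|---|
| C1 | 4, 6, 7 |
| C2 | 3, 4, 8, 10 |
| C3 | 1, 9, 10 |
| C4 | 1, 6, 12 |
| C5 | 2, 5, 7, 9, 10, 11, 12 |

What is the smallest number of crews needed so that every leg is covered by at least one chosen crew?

3

Take {C2, C4, C5}. Their union is {1, 2, 3, 4, 5, 6, 7, 8, 9, 10, 11, 12}, which is all 12 legs.
Only C5 contains 2, so C5 is forced; the remaining 5 legs need at least 2 more crews (each remaining crew adds at most 3) — so at least 3 crews are needed, and 3 is optimal.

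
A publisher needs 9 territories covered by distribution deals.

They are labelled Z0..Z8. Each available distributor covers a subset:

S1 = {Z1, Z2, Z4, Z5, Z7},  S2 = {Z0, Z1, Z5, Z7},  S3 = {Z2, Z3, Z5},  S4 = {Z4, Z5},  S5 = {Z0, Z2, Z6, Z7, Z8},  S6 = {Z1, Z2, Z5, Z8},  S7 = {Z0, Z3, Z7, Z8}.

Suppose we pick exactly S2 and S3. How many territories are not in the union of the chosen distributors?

3

Union of S2, S3 = {Z0, Z1, Z2, Z3, Z5, Z7}.
Not covered: Z4, Z6, Z8 — 3 territories.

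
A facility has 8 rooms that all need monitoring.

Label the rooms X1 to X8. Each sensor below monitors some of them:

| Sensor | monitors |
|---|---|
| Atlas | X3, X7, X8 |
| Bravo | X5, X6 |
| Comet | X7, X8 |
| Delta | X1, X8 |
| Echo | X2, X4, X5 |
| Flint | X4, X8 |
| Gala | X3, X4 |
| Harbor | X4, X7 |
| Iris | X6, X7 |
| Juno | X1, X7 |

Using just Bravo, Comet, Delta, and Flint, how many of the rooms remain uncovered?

2

Union of Bravo, Comet, Delta, Flint = {X1, X4, X5, X6, X7, X8}.
Not covered: X2, X3 — 2 rooms.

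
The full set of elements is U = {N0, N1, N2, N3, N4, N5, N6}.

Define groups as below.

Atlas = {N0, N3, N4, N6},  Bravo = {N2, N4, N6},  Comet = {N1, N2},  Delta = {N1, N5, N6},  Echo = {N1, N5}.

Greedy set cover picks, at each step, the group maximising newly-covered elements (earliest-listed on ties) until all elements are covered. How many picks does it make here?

3

Greedy: pick Atlas (covers 4 new) → pick Comet (covers 2 new) → pick Delta (covers 1 new). Total picks: 3.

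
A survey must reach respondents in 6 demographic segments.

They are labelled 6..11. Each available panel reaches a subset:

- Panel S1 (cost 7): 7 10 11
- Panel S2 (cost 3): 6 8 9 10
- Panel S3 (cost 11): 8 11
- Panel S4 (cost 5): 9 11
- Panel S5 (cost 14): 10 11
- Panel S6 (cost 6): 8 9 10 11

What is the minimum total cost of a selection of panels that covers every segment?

S1, S2 together cover every segment (S1 ∪ S2 = {6, 7, 8, 9, 10, 11}); total cost 7 + 3 = 10.
No covering selection has total cost below 10.

10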